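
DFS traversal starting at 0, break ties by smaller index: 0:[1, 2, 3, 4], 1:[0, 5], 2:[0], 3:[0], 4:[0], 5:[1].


DFS stack-based: start with [0]
Visit order: [0, 1, 5, 2, 3, 4]


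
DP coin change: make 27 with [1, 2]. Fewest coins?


dp[0]=0; dp[i]=1+min(dp[i-c] for c in coins)
...dp[22]=11, dp[23]=12, dp[24]=12, dp[25]=13, dp[26]=13, dp[27]=14
Minimum coins for 27 = 14


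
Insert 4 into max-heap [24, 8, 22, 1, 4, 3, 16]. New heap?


Append 4: [24, 8, 22, 1, 4, 3, 16, 4]
Bubble up: swap idx 7(4) with idx 3(1)
Result: [24, 8, 22, 4, 4, 3, 16, 1]


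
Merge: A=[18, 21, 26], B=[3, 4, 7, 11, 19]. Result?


Compare heads, take smaller each step.
Merged: [3, 4, 7, 11, 18, 19, 21, 26]


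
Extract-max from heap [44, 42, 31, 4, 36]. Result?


Max = 44
Replace root with last, heapify down
Resulting heap: [42, 36, 31, 4]


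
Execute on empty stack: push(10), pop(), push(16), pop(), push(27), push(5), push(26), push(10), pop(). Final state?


push(10) -> [10]
pop() returns 10 -> []
push(16) -> [16]
pop() returns 16 -> []
push(27) -> [27]
push(5) -> [27, 5]
push(26) -> [27, 5, 26]
push(10) -> [27, 5, 26, 10]
pop() returns 10 -> [27, 5, 26]
Final stack (bottom to top): [27, 5, 26]


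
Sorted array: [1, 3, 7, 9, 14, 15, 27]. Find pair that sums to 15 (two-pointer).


Two pointers: lo=0, hi=6
Found pair: (1, 14) summing to 15


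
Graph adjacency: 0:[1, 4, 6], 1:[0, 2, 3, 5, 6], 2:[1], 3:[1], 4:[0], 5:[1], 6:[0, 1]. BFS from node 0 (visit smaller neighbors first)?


BFS queue: start with [0]
Visit order: [0, 1, 4, 6, 2, 3, 5]


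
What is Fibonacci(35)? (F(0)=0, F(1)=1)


F(n)=F(n-1)+F(n-2)
...F(33)=3524578, F(34)=5702887, F(35)=9227465


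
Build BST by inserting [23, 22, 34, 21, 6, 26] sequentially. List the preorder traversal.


Root = 23; build tree by BST insertion.
Preorder traversal: [23, 22, 21, 6, 34, 26]


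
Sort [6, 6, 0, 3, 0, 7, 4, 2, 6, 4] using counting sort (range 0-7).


Count array: [2, 0, 1, 1, 2, 0, 3, 1]
Reconstruct: [0, 0, 2, 3, 4, 4, 6, 6, 6, 7]


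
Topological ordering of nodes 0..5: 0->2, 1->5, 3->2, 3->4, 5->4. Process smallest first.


Kahn's algorithm, process smallest node first
Order: [0, 1, 3, 2, 5, 4]


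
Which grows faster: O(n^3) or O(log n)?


logarithmic grows slower than cubic
O(log n) is asymptotically smaller; O(n^3) grows faster


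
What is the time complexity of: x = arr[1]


Analysis: constant-time operation, no loop
Complexity: O(1)


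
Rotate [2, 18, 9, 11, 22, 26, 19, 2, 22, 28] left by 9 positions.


Left rotate by 9: [28, 2, 18, 9, 11, 22, 26, 19, 2, 22]


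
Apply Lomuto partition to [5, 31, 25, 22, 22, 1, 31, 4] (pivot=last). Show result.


Elements <= 4 go left of pivot.
Result: [1, 4, 25, 22, 22, 5, 31, 31], pivot at index 1


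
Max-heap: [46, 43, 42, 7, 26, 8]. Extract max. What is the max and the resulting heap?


Max = 46
Replace root with last, heapify down
Resulting heap: [43, 26, 42, 7, 8]


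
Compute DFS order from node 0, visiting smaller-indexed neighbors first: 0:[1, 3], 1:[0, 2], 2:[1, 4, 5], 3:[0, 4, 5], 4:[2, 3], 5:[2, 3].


DFS stack-based: start with [0]
Visit order: [0, 1, 2, 4, 3, 5]


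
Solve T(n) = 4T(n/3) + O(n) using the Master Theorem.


a=4, b=3, c=1. log_3(4)=1.262 > c=1. Case 1: O(n^log_b(a)) = O(n^1.262)
Complexity: O(n^1.262)


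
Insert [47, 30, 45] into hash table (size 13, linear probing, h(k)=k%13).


Insertions: 47->slot 8; 30->slot 4; 45->slot 6
Table: [None, None, None, None, 30, None, 45, None, 47, None, None, None, None]


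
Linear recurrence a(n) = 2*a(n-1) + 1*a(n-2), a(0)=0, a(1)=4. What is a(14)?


Build bottom-up:
...a(12)=55440, a(13)=133844, a(14)=2*133844+1*55440=323128


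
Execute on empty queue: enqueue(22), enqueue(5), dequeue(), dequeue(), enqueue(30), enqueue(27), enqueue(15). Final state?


enqueue(22) -> [22]
enqueue(5) -> [22, 5]
dequeue() returns 22 -> [5]
dequeue() returns 5 -> []
enqueue(30) -> [30]
enqueue(27) -> [30, 27]
enqueue(15) -> [30, 27, 15]
Final queue (front to back): [30, 27, 15]


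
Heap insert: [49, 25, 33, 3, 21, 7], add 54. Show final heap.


Append 54: [49, 25, 33, 3, 21, 7, 54]
Bubble up: swap idx 6(54) with idx 2(33); swap idx 2(54) with idx 0(49)
Result: [54, 25, 49, 3, 21, 7, 33]


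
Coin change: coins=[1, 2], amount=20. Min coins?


dp[0]=0; dp[i]=1+min(dp[i-c] for c in coins)
...dp[15]=8, dp[16]=8, dp[17]=9, dp[18]=9, dp[19]=10, dp[20]=10
Minimum coins for 20 = 10


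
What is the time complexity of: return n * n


Analysis: constant-time operation, no loop
Complexity: O(1)


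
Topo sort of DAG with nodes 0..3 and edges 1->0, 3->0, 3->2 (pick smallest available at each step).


Kahn's algorithm, process smallest node first
Order: [1, 3, 0, 2]


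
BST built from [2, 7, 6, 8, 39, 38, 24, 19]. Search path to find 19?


BST root = 2
Search for 19: compare at each node
Path: [2, 7, 8, 39, 38, 24, 19]


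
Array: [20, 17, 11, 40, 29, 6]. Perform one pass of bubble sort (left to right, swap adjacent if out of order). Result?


After one pass: [17, 11, 20, 29, 6, 40]


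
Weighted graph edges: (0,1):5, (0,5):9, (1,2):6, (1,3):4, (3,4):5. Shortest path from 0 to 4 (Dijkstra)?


Dijkstra from 0:
Distances: {0: 0, 1: 5, 2: 11, 3: 9, 4: 14, 5: 9}
Shortest distance to 4 = 14, path = [0, 1, 3, 4]


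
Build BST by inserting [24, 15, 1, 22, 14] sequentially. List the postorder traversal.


Root = 24; build tree by BST insertion.
Postorder traversal: [14, 1, 22, 15, 24]


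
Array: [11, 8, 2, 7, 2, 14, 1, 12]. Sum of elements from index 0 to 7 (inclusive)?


Prefix sums: [0, 11, 19, 21, 28, 30, 44, 45, 57]
Sum[0..7] = prefix[8] - prefix[0] = 57 - 0 = 57


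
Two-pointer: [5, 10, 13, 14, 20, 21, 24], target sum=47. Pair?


Two pointers: lo=0, hi=6
No pair sums to 47


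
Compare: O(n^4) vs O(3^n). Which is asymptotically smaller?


quartic grows slower than exponential (base 3)
O(n^4) is asymptotically smaller; O(3^n) grows faster


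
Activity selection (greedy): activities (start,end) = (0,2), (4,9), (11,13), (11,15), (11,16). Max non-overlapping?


Greedy: pick earliest-ending, then skip overlaps.
Selected (3 activities): [(0, 2), (4, 9), (11, 13)]


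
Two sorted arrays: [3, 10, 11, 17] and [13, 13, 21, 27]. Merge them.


Compare heads, take smaller each step.
Merged: [3, 10, 11, 13, 13, 17, 21, 27]


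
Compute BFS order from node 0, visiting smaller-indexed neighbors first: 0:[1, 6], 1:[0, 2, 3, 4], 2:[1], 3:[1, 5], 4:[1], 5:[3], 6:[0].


BFS queue: start with [0]
Visit order: [0, 1, 6, 2, 3, 4, 5]


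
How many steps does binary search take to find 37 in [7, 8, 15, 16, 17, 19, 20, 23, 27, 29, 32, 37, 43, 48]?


Search for 37:
[0,13] mid=6 arr[6]=20
[7,13] mid=10 arr[10]=32
[11,13] mid=12 arr[12]=43
[11,11] mid=11 arr[11]=37
Total: 4 comparisons


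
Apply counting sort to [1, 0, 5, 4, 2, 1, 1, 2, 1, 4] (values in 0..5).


Count array: [1, 4, 2, 0, 2, 1]
Reconstruct: [0, 1, 1, 1, 1, 2, 2, 4, 4, 5]


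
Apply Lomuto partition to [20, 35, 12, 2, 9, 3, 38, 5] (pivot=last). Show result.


Elements <= 5 go left of pivot.
Result: [2, 3, 5, 20, 9, 35, 38, 12], pivot at index 2


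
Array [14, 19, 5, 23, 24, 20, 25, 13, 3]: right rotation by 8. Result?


Right rotate by 8: [19, 5, 23, 24, 20, 25, 13, 3, 14]


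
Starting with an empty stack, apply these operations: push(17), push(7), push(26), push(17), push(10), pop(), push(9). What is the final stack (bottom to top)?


push(17) -> [17]
push(7) -> [17, 7]
push(26) -> [17, 7, 26]
push(17) -> [17, 7, 26, 17]
push(10) -> [17, 7, 26, 17, 10]
pop() returns 10 -> [17, 7, 26, 17]
push(9) -> [17, 7, 26, 17, 9]
Final stack (bottom to top): [17, 7, 26, 17, 9]


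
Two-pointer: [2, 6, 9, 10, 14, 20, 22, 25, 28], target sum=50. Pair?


Two pointers: lo=0, hi=8
Found pair: (22, 28) summing to 50


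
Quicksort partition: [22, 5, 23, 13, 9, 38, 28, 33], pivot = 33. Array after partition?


Elements <= 33 go left of pivot.
Result: [22, 5, 23, 13, 9, 28, 33, 38], pivot at index 6


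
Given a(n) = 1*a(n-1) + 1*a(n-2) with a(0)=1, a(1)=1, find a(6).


Build bottom-up:
...a(4)=5, a(5)=8, a(6)=1*8+1*5=13


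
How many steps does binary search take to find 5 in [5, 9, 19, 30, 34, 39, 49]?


Search for 5:
[0,6] mid=3 arr[3]=30
[0,2] mid=1 arr[1]=9
[0,0] mid=0 arr[0]=5
Total: 3 comparisons


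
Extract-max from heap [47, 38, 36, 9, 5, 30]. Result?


Max = 47
Replace root with last, heapify down
Resulting heap: [38, 30, 36, 9, 5]


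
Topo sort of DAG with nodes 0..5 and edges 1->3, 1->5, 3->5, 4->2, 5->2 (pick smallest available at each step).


Kahn's algorithm, process smallest node first
Order: [0, 1, 3, 4, 5, 2]


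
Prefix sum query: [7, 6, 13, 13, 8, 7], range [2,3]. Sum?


Prefix sums: [0, 7, 13, 26, 39, 47, 54]
Sum[2..3] = prefix[4] - prefix[2] = 39 - 13 = 26


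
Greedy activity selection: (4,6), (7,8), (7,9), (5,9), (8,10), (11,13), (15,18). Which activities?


Greedy: pick earliest-ending, then skip overlaps.
Selected (5 activities): [(4, 6), (7, 8), (8, 10), (11, 13), (15, 18)]


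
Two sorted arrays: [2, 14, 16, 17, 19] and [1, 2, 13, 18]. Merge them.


Compare heads, take smaller each step.
Merged: [1, 2, 2, 13, 14, 16, 17, 18, 19]


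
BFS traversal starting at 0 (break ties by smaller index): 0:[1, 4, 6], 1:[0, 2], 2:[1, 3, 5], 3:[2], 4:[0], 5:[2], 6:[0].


BFS queue: start with [0]
Visit order: [0, 1, 4, 6, 2, 3, 5]


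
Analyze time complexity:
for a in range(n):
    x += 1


Per nesting level: O(n) = O(n)
Complexity: O(n)


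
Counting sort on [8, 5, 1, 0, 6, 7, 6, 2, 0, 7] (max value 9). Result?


Count array: [2, 1, 1, 0, 0, 1, 2, 2, 1, 0]
Reconstruct: [0, 0, 1, 2, 5, 6, 6, 7, 7, 8]


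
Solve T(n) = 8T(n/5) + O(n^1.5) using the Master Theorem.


a=8, b=5, c=1.5. log_5(8)=1.292 < c=1.5. Case 3: O(n^c) = O(n^1.500)
Complexity: O(n^1.500)


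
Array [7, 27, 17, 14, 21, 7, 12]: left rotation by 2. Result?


Left rotate by 2: [17, 14, 21, 7, 12, 7, 27]


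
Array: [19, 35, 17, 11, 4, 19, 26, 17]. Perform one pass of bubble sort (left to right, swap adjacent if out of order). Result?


After one pass: [19, 17, 11, 4, 19, 26, 17, 35]


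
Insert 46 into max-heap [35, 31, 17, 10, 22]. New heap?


Append 46: [35, 31, 17, 10, 22, 46]
Bubble up: swap idx 5(46) with idx 2(17); swap idx 2(46) with idx 0(35)
Result: [46, 31, 35, 10, 22, 17]


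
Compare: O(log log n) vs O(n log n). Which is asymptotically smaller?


double-logarithmic grows slower than linearithmic
O(log log n) is asymptotically smaller; O(n log n) grows faster


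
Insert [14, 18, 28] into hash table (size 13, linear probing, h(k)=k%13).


Insertions: 14->slot 1; 18->slot 5; 28->slot 2
Table: [None, 14, 28, None, None, 18, None, None, None, None, None, None, None]


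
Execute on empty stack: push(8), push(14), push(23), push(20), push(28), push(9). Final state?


push(8) -> [8]
push(14) -> [8, 14]
push(23) -> [8, 14, 23]
push(20) -> [8, 14, 23, 20]
push(28) -> [8, 14, 23, 20, 28]
push(9) -> [8, 14, 23, 20, 28, 9]
Final stack (bottom to top): [8, 14, 23, 20, 28, 9]


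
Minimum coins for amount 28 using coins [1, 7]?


dp[0]=0; dp[i]=1+min(dp[i-c] for c in coins)
...dp[23]=5, dp[24]=6, dp[25]=7, dp[26]=8, dp[27]=9, dp[28]=4
Minimum coins for 28 = 4


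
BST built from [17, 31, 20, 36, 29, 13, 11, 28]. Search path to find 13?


BST root = 17
Search for 13: compare at each node
Path: [17, 13]


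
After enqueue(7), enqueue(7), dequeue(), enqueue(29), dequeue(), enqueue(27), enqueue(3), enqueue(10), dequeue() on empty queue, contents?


enqueue(7) -> [7]
enqueue(7) -> [7, 7]
dequeue() returns 7 -> [7]
enqueue(29) -> [7, 29]
dequeue() returns 7 -> [29]
enqueue(27) -> [29, 27]
enqueue(3) -> [29, 27, 3]
enqueue(10) -> [29, 27, 3, 10]
dequeue() returns 29 -> [27, 3, 10]
Final queue (front to back): [27, 3, 10]


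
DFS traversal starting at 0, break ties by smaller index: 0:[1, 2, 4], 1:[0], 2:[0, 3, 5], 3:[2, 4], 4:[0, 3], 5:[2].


DFS stack-based: start with [0]
Visit order: [0, 1, 2, 3, 4, 5]


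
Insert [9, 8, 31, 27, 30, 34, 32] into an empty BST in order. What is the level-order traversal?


Root = 9; build tree by BST insertion.
Level-Order traversal: [9, 8, 31, 27, 34, 30, 32]


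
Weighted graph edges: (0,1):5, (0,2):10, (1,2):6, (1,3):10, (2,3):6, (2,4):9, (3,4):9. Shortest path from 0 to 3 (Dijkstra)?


Dijkstra from 0:
Distances: {0: 0, 1: 5, 2: 10, 3: 15, 4: 19}
Shortest distance to 3 = 15, path = [0, 1, 3]


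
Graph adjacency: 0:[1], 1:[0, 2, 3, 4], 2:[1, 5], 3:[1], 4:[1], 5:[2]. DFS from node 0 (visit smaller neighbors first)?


DFS stack-based: start with [0]
Visit order: [0, 1, 2, 5, 3, 4]


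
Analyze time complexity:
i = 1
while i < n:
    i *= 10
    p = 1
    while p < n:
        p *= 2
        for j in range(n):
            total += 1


Per nesting level: O(log n) * O(log n) * O(n) = O(n (log n)^2)
Complexity: O(n (log n)^2)


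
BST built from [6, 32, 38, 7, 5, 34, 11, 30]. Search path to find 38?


BST root = 6
Search for 38: compare at each node
Path: [6, 32, 38]


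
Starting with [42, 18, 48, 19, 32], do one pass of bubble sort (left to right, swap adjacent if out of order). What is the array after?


After one pass: [18, 42, 19, 32, 48]


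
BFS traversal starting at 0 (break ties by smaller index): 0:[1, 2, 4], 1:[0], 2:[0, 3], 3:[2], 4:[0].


BFS queue: start with [0]
Visit order: [0, 1, 2, 4, 3]


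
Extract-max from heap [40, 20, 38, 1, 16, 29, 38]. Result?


Max = 40
Replace root with last, heapify down
Resulting heap: [38, 20, 38, 1, 16, 29]


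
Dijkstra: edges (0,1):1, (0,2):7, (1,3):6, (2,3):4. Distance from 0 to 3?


Dijkstra from 0:
Distances: {0: 0, 1: 1, 2: 7, 3: 7}
Shortest distance to 3 = 7, path = [0, 1, 3]


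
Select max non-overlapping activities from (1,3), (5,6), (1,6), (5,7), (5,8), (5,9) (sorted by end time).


Greedy: pick earliest-ending, then skip overlaps.
Selected (2 activities): [(1, 3), (5, 6)]


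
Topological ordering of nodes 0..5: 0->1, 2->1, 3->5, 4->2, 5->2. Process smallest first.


Kahn's algorithm, process smallest node first
Order: [0, 3, 4, 5, 2, 1]


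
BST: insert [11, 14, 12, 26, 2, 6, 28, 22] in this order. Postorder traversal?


Root = 11; build tree by BST insertion.
Postorder traversal: [6, 2, 12, 22, 28, 26, 14, 11]


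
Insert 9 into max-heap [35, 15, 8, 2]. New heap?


Append 9: [35, 15, 8, 2, 9]
Bubble up: no swaps needed
Result: [35, 15, 8, 2, 9]


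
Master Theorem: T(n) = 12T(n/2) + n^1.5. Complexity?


a=12, b=2, c=1.5. log_2(12)=3.585 > c=1.5. Case 1: O(n^log_b(a)) = O(n^3.585)
Complexity: O(n^3.585)


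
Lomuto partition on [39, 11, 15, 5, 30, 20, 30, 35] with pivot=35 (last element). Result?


Elements <= 35 go left of pivot.
Result: [11, 15, 5, 30, 20, 30, 35, 39], pivot at index 6


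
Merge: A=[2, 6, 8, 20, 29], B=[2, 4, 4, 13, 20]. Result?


Compare heads, take smaller each step.
Merged: [2, 2, 4, 4, 6, 8, 13, 20, 20, 29]


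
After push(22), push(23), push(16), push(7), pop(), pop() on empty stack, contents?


push(22) -> [22]
push(23) -> [22, 23]
push(16) -> [22, 23, 16]
push(7) -> [22, 23, 16, 7]
pop() returns 7 -> [22, 23, 16]
pop() returns 16 -> [22, 23]
Final stack (bottom to top): [22, 23]


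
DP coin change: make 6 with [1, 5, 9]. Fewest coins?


dp[0]=0; dp[i]=1+min(dp[i-c] for c in coins)
...dp[1]=1, dp[2]=2, dp[3]=3, dp[4]=4, dp[5]=1, dp[6]=2
Minimum coins for 6 = 2


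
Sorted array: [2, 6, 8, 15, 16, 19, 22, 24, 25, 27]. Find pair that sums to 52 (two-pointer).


Two pointers: lo=0, hi=9
Found pair: (25, 27) summing to 52


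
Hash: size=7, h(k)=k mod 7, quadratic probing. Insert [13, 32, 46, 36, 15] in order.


Insertions: 13->slot 6; 32->slot 4; 46->slot 5; 36->slot 1; 15->slot 2
Table: [None, 36, 15, None, 32, 46, 13]


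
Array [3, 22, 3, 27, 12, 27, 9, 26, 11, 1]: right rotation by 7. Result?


Right rotate by 7: [27, 12, 27, 9, 26, 11, 1, 3, 22, 3]


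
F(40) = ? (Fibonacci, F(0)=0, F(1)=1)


F(n)=F(n-1)+F(n-2)
...F(38)=39088169, F(39)=63245986, F(40)=102334155


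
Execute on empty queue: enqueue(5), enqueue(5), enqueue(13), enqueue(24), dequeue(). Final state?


enqueue(5) -> [5]
enqueue(5) -> [5, 5]
enqueue(13) -> [5, 5, 13]
enqueue(24) -> [5, 5, 13, 24]
dequeue() returns 5 -> [5, 13, 24]
Final queue (front to back): [5, 13, 24]


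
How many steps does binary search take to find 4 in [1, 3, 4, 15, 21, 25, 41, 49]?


Search for 4:
[0,7] mid=3 arr[3]=15
[0,2] mid=1 arr[1]=3
[2,2] mid=2 arr[2]=4
Total: 3 comparisons


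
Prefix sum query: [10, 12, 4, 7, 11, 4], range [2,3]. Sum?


Prefix sums: [0, 10, 22, 26, 33, 44, 48]
Sum[2..3] = prefix[4] - prefix[2] = 33 - 22 = 11


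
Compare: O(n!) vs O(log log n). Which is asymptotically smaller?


double-logarithmic grows slower than factorial
O(log log n) is asymptotically smaller; O(n!) grows faster


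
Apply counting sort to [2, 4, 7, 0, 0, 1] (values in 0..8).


Count array: [2, 1, 1, 0, 1, 0, 0, 1, 0]
Reconstruct: [0, 0, 1, 2, 4, 7]


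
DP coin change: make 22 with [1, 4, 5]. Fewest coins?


dp[0]=0; dp[i]=1+min(dp[i-c] for c in coins)
...dp[17]=4, dp[18]=4, dp[19]=4, dp[20]=4, dp[21]=5, dp[22]=5
Minimum coins for 22 = 5


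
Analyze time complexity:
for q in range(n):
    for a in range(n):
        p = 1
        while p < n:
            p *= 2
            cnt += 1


Per nesting level: O(n) * O(n) * O(log n) = O(n^2 log n)
Complexity: O(n^2 log n)


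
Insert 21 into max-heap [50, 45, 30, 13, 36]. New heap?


Append 21: [50, 45, 30, 13, 36, 21]
Bubble up: no swaps needed
Result: [50, 45, 30, 13, 36, 21]


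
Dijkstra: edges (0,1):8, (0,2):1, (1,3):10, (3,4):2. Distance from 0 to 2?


Dijkstra from 0:
Distances: {0: 0, 1: 8, 2: 1, 3: 18, 4: 20}
Shortest distance to 2 = 1, path = [0, 2]


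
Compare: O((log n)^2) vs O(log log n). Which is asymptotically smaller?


double-logarithmic grows slower than polylogarithmic
O(log log n) is asymptotically smaller; O((log n)^2) grows faster


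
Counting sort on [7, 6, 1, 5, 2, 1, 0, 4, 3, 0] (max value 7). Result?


Count array: [2, 2, 1, 1, 1, 1, 1, 1]
Reconstruct: [0, 0, 1, 1, 2, 3, 4, 5, 6, 7]


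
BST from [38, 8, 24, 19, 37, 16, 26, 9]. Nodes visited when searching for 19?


BST root = 38
Search for 19: compare at each node
Path: [38, 8, 24, 19]


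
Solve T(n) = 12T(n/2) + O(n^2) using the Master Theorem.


a=12, b=2, c=2. log_2(12)=3.585 > c=2. Case 1: O(n^log_b(a)) = O(n^3.585)
Complexity: O(n^3.585)


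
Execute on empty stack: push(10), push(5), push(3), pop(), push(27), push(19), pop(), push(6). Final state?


push(10) -> [10]
push(5) -> [10, 5]
push(3) -> [10, 5, 3]
pop() returns 3 -> [10, 5]
push(27) -> [10, 5, 27]
push(19) -> [10, 5, 27, 19]
pop() returns 19 -> [10, 5, 27]
push(6) -> [10, 5, 27, 6]
Final stack (bottom to top): [10, 5, 27, 6]


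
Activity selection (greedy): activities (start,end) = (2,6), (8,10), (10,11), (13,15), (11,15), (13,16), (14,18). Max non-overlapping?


Greedy: pick earliest-ending, then skip overlaps.
Selected (4 activities): [(2, 6), (8, 10), (10, 11), (13, 15)]


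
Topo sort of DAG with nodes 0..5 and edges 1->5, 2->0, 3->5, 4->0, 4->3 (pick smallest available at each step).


Kahn's algorithm, process smallest node first
Order: [1, 2, 4, 0, 3, 5]


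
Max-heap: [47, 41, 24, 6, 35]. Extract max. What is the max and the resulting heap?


Max = 47
Replace root with last, heapify down
Resulting heap: [41, 35, 24, 6]


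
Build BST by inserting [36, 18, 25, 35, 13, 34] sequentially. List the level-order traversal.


Root = 36; build tree by BST insertion.
Level-Order traversal: [36, 18, 13, 25, 35, 34]


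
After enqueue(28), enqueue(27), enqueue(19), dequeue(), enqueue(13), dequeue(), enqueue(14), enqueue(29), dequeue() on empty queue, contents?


enqueue(28) -> [28]
enqueue(27) -> [28, 27]
enqueue(19) -> [28, 27, 19]
dequeue() returns 28 -> [27, 19]
enqueue(13) -> [27, 19, 13]
dequeue() returns 27 -> [19, 13]
enqueue(14) -> [19, 13, 14]
enqueue(29) -> [19, 13, 14, 29]
dequeue() returns 19 -> [13, 14, 29]
Final queue (front to back): [13, 14, 29]


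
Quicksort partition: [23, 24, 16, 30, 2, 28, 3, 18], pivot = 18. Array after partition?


Elements <= 18 go left of pivot.
Result: [16, 2, 3, 18, 24, 28, 23, 30], pivot at index 3


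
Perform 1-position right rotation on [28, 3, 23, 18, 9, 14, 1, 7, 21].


Right rotate by 1: [21, 28, 3, 23, 18, 9, 14, 1, 7]


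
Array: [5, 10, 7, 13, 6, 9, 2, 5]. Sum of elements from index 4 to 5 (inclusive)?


Prefix sums: [0, 5, 15, 22, 35, 41, 50, 52, 57]
Sum[4..5] = prefix[6] - prefix[4] = 50 - 35 = 15


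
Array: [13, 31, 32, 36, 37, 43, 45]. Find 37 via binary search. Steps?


Search for 37:
[0,6] mid=3 arr[3]=36
[4,6] mid=5 arr[5]=43
[4,4] mid=4 arr[4]=37
Total: 3 comparisons


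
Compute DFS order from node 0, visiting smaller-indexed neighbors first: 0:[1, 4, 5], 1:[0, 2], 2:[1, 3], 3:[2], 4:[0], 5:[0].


DFS stack-based: start with [0]
Visit order: [0, 1, 2, 3, 4, 5]


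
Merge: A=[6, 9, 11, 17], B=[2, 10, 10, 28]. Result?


Compare heads, take smaller each step.
Merged: [2, 6, 9, 10, 10, 11, 17, 28]


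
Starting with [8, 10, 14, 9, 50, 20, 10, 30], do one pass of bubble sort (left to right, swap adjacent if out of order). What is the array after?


After one pass: [8, 10, 9, 14, 20, 10, 30, 50]


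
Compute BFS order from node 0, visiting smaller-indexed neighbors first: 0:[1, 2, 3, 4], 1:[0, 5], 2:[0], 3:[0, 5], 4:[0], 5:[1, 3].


BFS queue: start with [0]
Visit order: [0, 1, 2, 3, 4, 5]


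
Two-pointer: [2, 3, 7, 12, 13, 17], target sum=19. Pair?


Two pointers: lo=0, hi=5
Found pair: (2, 17) summing to 19


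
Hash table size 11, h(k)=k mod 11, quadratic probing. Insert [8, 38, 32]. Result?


Insertions: 8->slot 8; 38->slot 5; 32->slot 10
Table: [None, None, None, None, None, 38, None, None, 8, None, 32]


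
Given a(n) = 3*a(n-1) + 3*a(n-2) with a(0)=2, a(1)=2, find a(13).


Build bottom-up:
...a(11)=1818612, a(12)=6894882, a(13)=3*6894882+3*1818612=26140482


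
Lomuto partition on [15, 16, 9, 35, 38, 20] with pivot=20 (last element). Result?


Elements <= 20 go left of pivot.
Result: [15, 16, 9, 20, 38, 35], pivot at index 3


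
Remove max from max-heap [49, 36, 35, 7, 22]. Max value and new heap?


Max = 49
Replace root with last, heapify down
Resulting heap: [36, 22, 35, 7]


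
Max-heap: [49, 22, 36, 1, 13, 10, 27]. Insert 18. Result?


Append 18: [49, 22, 36, 1, 13, 10, 27, 18]
Bubble up: swap idx 7(18) with idx 3(1)
Result: [49, 22, 36, 18, 13, 10, 27, 1]


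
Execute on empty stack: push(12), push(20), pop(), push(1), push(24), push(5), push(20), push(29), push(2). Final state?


push(12) -> [12]
push(20) -> [12, 20]
pop() returns 20 -> [12]
push(1) -> [12, 1]
push(24) -> [12, 1, 24]
push(5) -> [12, 1, 24, 5]
push(20) -> [12, 1, 24, 5, 20]
push(29) -> [12, 1, 24, 5, 20, 29]
push(2) -> [12, 1, 24, 5, 20, 29, 2]
Final stack (bottom to top): [12, 1, 24, 5, 20, 29, 2]


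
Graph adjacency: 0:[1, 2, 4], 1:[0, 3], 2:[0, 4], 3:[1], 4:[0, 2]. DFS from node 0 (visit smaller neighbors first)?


DFS stack-based: start with [0]
Visit order: [0, 1, 3, 2, 4]


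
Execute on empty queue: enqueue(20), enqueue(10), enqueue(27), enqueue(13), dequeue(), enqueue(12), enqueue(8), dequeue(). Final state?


enqueue(20) -> [20]
enqueue(10) -> [20, 10]
enqueue(27) -> [20, 10, 27]
enqueue(13) -> [20, 10, 27, 13]
dequeue() returns 20 -> [10, 27, 13]
enqueue(12) -> [10, 27, 13, 12]
enqueue(8) -> [10, 27, 13, 12, 8]
dequeue() returns 10 -> [27, 13, 12, 8]
Final queue (front to back): [27, 13, 12, 8]


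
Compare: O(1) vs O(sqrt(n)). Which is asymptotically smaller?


constant grows slower than sublinear
O(1) is asymptotically smaller; O(sqrt(n)) grows faster


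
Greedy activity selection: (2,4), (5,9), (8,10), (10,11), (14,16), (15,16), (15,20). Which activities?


Greedy: pick earliest-ending, then skip overlaps.
Selected (4 activities): [(2, 4), (5, 9), (10, 11), (14, 16)]


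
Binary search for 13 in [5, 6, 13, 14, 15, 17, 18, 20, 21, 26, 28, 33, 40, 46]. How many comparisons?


Search for 13:
[0,13] mid=6 arr[6]=18
[0,5] mid=2 arr[2]=13
Total: 2 comparisons


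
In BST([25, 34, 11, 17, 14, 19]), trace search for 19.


BST root = 25
Search for 19: compare at each node
Path: [25, 11, 17, 19]


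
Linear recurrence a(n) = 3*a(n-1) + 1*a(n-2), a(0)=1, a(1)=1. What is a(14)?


Build bottom-up:
...a(12)=608761, a(13)=2010601, a(14)=3*2010601+1*608761=6640564


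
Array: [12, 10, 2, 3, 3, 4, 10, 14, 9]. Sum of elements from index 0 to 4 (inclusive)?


Prefix sums: [0, 12, 22, 24, 27, 30, 34, 44, 58, 67]
Sum[0..4] = prefix[5] - prefix[0] = 30 - 0 = 30


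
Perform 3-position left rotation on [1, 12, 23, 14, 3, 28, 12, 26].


Left rotate by 3: [14, 3, 28, 12, 26, 1, 12, 23]


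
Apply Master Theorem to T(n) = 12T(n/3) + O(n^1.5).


a=12, b=3, c=1.5. log_3(12)=2.262 > c=1.5. Case 1: O(n^log_b(a)) = O(n^2.262)
Complexity: O(n^2.262)


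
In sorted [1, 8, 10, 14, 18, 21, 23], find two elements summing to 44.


Two pointers: lo=0, hi=6
Found pair: (21, 23) summing to 44


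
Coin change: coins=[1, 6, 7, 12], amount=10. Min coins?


dp[0]=0; dp[i]=1+min(dp[i-c] for c in coins)
...dp[5]=5, dp[6]=1, dp[7]=1, dp[8]=2, dp[9]=3, dp[10]=4
Minimum coins for 10 = 4


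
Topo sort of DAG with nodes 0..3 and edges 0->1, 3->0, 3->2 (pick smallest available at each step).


Kahn's algorithm, process smallest node first
Order: [3, 0, 1, 2]


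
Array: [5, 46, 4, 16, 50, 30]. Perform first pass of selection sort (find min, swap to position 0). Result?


After one pass: [4, 46, 5, 16, 50, 30]


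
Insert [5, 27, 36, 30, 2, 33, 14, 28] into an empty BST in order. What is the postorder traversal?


Root = 5; build tree by BST insertion.
Postorder traversal: [2, 14, 28, 33, 30, 36, 27, 5]


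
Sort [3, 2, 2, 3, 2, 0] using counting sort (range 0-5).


Count array: [1, 0, 3, 2, 0, 0]
Reconstruct: [0, 2, 2, 2, 3, 3]


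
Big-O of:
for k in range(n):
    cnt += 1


Per nesting level: O(n) = O(n)
Complexity: O(n)


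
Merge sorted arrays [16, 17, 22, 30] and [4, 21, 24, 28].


Compare heads, take smaller each step.
Merged: [4, 16, 17, 21, 22, 24, 28, 30]


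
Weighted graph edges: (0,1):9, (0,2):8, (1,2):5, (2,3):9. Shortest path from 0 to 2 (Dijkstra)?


Dijkstra from 0:
Distances: {0: 0, 1: 9, 2: 8, 3: 17}
Shortest distance to 2 = 8, path = [0, 2]


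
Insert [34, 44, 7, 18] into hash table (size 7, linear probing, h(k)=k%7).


Insertions: 34->slot 6; 44->slot 2; 7->slot 0; 18->slot 4
Table: [7, None, 44, None, 18, None, 34]


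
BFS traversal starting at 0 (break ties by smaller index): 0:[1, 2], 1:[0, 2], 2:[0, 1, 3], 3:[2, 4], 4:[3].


BFS queue: start with [0]
Visit order: [0, 1, 2, 3, 4]


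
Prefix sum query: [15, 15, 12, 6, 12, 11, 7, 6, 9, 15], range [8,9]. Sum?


Prefix sums: [0, 15, 30, 42, 48, 60, 71, 78, 84, 93, 108]
Sum[8..9] = prefix[10] - prefix[8] = 108 - 84 = 24


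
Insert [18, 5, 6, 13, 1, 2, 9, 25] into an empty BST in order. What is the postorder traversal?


Root = 18; build tree by BST insertion.
Postorder traversal: [2, 1, 9, 13, 6, 5, 25, 18]


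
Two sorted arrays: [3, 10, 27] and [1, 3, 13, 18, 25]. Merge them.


Compare heads, take smaller each step.
Merged: [1, 3, 3, 10, 13, 18, 25, 27]


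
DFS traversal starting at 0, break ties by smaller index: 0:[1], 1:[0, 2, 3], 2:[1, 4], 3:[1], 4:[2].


DFS stack-based: start with [0]
Visit order: [0, 1, 2, 4, 3]


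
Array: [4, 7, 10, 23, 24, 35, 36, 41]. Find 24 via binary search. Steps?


Search for 24:
[0,7] mid=3 arr[3]=23
[4,7] mid=5 arr[5]=35
[4,4] mid=4 arr[4]=24
Total: 3 comparisons


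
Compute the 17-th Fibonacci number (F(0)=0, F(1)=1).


F(n)=F(n-1)+F(n-2)
...F(15)=610, F(16)=987, F(17)=1597


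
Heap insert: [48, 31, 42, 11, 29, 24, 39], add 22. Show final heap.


Append 22: [48, 31, 42, 11, 29, 24, 39, 22]
Bubble up: swap idx 7(22) with idx 3(11)
Result: [48, 31, 42, 22, 29, 24, 39, 11]


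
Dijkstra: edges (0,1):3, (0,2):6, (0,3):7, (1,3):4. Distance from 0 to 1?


Dijkstra from 0:
Distances: {0: 0, 1: 3, 2: 6, 3: 7}
Shortest distance to 1 = 3, path = [0, 1]


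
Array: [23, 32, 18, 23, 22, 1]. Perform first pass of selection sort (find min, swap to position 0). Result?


After one pass: [1, 32, 18, 23, 22, 23]


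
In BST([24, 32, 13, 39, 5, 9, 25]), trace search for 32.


BST root = 24
Search for 32: compare at each node
Path: [24, 32]


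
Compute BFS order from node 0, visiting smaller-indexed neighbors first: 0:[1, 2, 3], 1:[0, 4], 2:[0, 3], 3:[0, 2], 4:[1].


BFS queue: start with [0]
Visit order: [0, 1, 2, 3, 4]


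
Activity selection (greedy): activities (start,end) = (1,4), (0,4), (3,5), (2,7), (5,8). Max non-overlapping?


Greedy: pick earliest-ending, then skip overlaps.
Selected (2 activities): [(1, 4), (5, 8)]


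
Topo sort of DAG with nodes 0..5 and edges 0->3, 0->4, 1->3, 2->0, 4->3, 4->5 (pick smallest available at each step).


Kahn's algorithm, process smallest node first
Order: [1, 2, 0, 4, 3, 5]


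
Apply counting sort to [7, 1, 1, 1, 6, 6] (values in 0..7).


Count array: [0, 3, 0, 0, 0, 0, 2, 1]
Reconstruct: [1, 1, 1, 6, 6, 7]


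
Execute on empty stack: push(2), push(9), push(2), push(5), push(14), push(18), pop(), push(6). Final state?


push(2) -> [2]
push(9) -> [2, 9]
push(2) -> [2, 9, 2]
push(5) -> [2, 9, 2, 5]
push(14) -> [2, 9, 2, 5, 14]
push(18) -> [2, 9, 2, 5, 14, 18]
pop() returns 18 -> [2, 9, 2, 5, 14]
push(6) -> [2, 9, 2, 5, 14, 6]
Final stack (bottom to top): [2, 9, 2, 5, 14, 6]


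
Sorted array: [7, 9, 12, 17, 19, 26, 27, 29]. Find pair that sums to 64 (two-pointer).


Two pointers: lo=0, hi=7
No pair sums to 64


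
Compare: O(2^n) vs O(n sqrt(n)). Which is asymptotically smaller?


n^1.5 grows slower than exponential
O(n sqrt(n)) is asymptotically smaller; O(2^n) grows faster


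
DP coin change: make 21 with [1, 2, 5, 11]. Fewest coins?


dp[0]=0; dp[i]=1+min(dp[i-c] for c in coins)
...dp[16]=2, dp[17]=3, dp[18]=3, dp[19]=4, dp[20]=4, dp[21]=3
Minimum coins for 21 = 3


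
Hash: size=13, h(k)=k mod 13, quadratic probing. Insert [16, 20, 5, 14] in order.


Insertions: 16->slot 3; 20->slot 7; 5->slot 5; 14->slot 1
Table: [None, 14, None, 16, None, 5, None, 20, None, None, None, None, None]


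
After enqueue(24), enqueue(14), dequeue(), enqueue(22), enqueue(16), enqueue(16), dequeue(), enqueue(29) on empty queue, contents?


enqueue(24) -> [24]
enqueue(14) -> [24, 14]
dequeue() returns 24 -> [14]
enqueue(22) -> [14, 22]
enqueue(16) -> [14, 22, 16]
enqueue(16) -> [14, 22, 16, 16]
dequeue() returns 14 -> [22, 16, 16]
enqueue(29) -> [22, 16, 16, 29]
Final queue (front to back): [22, 16, 16, 29]


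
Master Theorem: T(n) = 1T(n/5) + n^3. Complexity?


a=1, b=5, c=3. log_5(1)=0 < c=3. Case 3: O(n^c) = O(n^3)
Complexity: O(n^3)


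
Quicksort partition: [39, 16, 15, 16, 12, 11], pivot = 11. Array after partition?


Elements <= 11 go left of pivot.
Result: [11, 16, 15, 16, 12, 39], pivot at index 0


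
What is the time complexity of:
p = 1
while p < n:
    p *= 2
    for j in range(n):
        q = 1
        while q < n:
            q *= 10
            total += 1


Per nesting level: O(log n) * O(n) * O(log n) = O(n (log n)^2)
Complexity: O(n (log n)^2)


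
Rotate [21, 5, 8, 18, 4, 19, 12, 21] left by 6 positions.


Left rotate by 6: [12, 21, 21, 5, 8, 18, 4, 19]


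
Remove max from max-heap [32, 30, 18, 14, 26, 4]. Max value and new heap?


Max = 32
Replace root with last, heapify down
Resulting heap: [30, 26, 18, 14, 4]


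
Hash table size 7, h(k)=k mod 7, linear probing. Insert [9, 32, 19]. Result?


Insertions: 9->slot 2; 32->slot 4; 19->slot 5
Table: [None, None, 9, None, 32, 19, None]


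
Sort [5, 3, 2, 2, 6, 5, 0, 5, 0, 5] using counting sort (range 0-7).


Count array: [2, 0, 2, 1, 0, 4, 1, 0]
Reconstruct: [0, 0, 2, 2, 3, 5, 5, 5, 5, 6]


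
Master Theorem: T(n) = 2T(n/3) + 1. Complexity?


a=2, b=3, c=0. log_3(2)=0.631 > c=0. Case 1: O(n^log_b(a)) = O(n^0.631)
Complexity: O(n^0.631)


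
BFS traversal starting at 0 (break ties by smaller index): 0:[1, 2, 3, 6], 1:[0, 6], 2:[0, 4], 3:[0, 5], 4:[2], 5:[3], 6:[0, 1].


BFS queue: start with [0]
Visit order: [0, 1, 2, 3, 6, 4, 5]


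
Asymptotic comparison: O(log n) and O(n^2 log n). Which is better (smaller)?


logarithmic grows slower than n^2 log n
O(log n) is asymptotically smaller; O(n^2 log n) grows faster


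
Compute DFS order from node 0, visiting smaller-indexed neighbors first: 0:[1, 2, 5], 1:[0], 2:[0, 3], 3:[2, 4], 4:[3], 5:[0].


DFS stack-based: start with [0]
Visit order: [0, 1, 2, 3, 4, 5]


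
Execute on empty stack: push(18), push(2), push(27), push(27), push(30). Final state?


push(18) -> [18]
push(2) -> [18, 2]
push(27) -> [18, 2, 27]
push(27) -> [18, 2, 27, 27]
push(30) -> [18, 2, 27, 27, 30]
Final stack (bottom to top): [18, 2, 27, 27, 30]


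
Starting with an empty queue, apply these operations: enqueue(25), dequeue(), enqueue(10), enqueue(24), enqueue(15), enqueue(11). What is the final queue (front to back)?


enqueue(25) -> [25]
dequeue() returns 25 -> []
enqueue(10) -> [10]
enqueue(24) -> [10, 24]
enqueue(15) -> [10, 24, 15]
enqueue(11) -> [10, 24, 15, 11]
Final queue (front to back): [10, 24, 15, 11]


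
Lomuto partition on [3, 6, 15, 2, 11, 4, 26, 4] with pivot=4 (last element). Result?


Elements <= 4 go left of pivot.
Result: [3, 2, 4, 4, 11, 15, 26, 6], pivot at index 3


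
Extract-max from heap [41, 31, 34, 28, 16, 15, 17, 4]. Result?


Max = 41
Replace root with last, heapify down
Resulting heap: [34, 31, 17, 28, 16, 15, 4]


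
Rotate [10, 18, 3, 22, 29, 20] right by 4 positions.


Right rotate by 4: [3, 22, 29, 20, 10, 18]


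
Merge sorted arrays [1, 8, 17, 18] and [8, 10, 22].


Compare heads, take smaller each step.
Merged: [1, 8, 8, 10, 17, 18, 22]


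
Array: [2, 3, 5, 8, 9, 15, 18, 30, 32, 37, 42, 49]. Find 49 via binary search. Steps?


Search for 49:
[0,11] mid=5 arr[5]=15
[6,11] mid=8 arr[8]=32
[9,11] mid=10 arr[10]=42
[11,11] mid=11 arr[11]=49
Total: 4 comparisons


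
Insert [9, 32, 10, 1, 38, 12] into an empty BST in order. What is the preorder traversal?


Root = 9; build tree by BST insertion.
Preorder traversal: [9, 1, 32, 10, 12, 38]


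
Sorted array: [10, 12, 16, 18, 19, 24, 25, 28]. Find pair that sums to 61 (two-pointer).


Two pointers: lo=0, hi=7
No pair sums to 61


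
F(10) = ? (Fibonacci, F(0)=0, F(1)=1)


F(n)=F(n-1)+F(n-2)
...F(8)=21, F(9)=34, F(10)=55


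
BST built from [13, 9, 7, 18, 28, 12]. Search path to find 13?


BST root = 13
Search for 13: compare at each node
Path: [13]


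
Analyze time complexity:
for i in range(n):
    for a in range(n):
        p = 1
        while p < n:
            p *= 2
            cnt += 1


Per nesting level: O(n) * O(n) * O(log n) = O(n^2 log n)
Complexity: O(n^2 log n)


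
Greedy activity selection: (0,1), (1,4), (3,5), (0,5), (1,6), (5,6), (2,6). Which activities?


Greedy: pick earliest-ending, then skip overlaps.
Selected (3 activities): [(0, 1), (1, 4), (5, 6)]


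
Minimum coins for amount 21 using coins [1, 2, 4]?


dp[0]=0; dp[i]=1+min(dp[i-c] for c in coins)
...dp[16]=4, dp[17]=5, dp[18]=5, dp[19]=6, dp[20]=5, dp[21]=6
Minimum coins for 21 = 6


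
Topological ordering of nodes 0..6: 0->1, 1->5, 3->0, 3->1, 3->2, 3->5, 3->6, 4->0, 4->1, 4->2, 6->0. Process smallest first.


Kahn's algorithm, process smallest node first
Order: [3, 4, 2, 6, 0, 1, 5]


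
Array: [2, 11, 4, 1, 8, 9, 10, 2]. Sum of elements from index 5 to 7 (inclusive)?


Prefix sums: [0, 2, 13, 17, 18, 26, 35, 45, 47]
Sum[5..7] = prefix[8] - prefix[5] = 47 - 26 = 21


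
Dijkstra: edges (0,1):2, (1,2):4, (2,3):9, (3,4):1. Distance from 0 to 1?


Dijkstra from 0:
Distances: {0: 0, 1: 2, 2: 6, 3: 15, 4: 16}
Shortest distance to 1 = 2, path = [0, 1]


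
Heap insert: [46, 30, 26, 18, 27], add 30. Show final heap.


Append 30: [46, 30, 26, 18, 27, 30]
Bubble up: swap idx 5(30) with idx 2(26)
Result: [46, 30, 30, 18, 27, 26]


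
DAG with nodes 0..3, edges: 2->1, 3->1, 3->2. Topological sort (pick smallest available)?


Kahn's algorithm, process smallest node first
Order: [0, 3, 2, 1]


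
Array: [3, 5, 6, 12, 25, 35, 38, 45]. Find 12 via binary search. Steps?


Search for 12:
[0,7] mid=3 arr[3]=12
Total: 1 comparisons


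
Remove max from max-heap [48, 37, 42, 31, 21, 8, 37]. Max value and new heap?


Max = 48
Replace root with last, heapify down
Resulting heap: [42, 37, 37, 31, 21, 8]


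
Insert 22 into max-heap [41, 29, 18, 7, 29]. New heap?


Append 22: [41, 29, 18, 7, 29, 22]
Bubble up: swap idx 5(22) with idx 2(18)
Result: [41, 29, 22, 7, 29, 18]


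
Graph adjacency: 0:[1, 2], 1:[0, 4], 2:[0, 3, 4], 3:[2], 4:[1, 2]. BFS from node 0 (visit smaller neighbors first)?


BFS queue: start with [0]
Visit order: [0, 1, 2, 4, 3]


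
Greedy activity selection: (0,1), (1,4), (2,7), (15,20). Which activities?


Greedy: pick earliest-ending, then skip overlaps.
Selected (3 activities): [(0, 1), (1, 4), (15, 20)]


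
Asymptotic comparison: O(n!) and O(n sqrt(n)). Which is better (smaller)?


n^1.5 grows slower than factorial
O(n sqrt(n)) is asymptotically smaller; O(n!) grows faster


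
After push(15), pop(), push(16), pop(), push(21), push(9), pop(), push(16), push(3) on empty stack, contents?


push(15) -> [15]
pop() returns 15 -> []
push(16) -> [16]
pop() returns 16 -> []
push(21) -> [21]
push(9) -> [21, 9]
pop() returns 9 -> [21]
push(16) -> [21, 16]
push(3) -> [21, 16, 3]
Final stack (bottom to top): [21, 16, 3]


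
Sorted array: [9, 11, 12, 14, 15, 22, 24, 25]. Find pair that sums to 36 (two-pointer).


Two pointers: lo=0, hi=7
Found pair: (11, 25) summing to 36


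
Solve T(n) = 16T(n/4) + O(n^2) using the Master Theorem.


a=16, b=4, c=2. log_4(16)=2 = c=2. Case 2: O(n^c log n) = O(n^2 log n)
Complexity: O(n^2 log n)


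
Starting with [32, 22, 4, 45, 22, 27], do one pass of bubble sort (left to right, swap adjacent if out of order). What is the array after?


After one pass: [22, 4, 32, 22, 27, 45]


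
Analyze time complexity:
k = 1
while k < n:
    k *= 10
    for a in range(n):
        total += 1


Per nesting level: O(log n) * O(n) = O(n log n)
Complexity: O(n log n)


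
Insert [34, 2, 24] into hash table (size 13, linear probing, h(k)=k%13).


Insertions: 34->slot 8; 2->slot 2; 24->slot 11
Table: [None, None, 2, None, None, None, None, None, 34, None, None, 24, None]


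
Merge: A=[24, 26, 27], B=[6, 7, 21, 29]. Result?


Compare heads, take smaller each step.
Merged: [6, 7, 21, 24, 26, 27, 29]


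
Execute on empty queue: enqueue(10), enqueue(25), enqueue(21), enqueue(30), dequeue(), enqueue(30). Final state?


enqueue(10) -> [10]
enqueue(25) -> [10, 25]
enqueue(21) -> [10, 25, 21]
enqueue(30) -> [10, 25, 21, 30]
dequeue() returns 10 -> [25, 21, 30]
enqueue(30) -> [25, 21, 30, 30]
Final queue (front to back): [25, 21, 30, 30]
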